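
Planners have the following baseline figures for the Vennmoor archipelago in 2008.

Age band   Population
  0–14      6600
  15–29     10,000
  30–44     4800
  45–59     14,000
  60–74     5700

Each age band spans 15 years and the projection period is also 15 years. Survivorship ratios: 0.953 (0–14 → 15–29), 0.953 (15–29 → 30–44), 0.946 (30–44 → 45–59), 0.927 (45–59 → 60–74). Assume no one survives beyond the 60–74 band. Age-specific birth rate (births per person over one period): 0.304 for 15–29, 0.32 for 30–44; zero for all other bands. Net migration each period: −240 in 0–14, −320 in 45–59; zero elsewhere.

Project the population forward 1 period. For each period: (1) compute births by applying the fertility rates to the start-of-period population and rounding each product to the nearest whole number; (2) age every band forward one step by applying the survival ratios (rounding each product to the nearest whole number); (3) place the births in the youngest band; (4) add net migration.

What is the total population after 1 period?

37355

Period 1:
Births: 10000 × 0.304 = 3040  |  4800 × 0.32 = 1536 → total 4576
15–29: 6600 × 0.953 = 6290
30–44: 10000 × 0.953 = 9530
45–59: 4800 × 0.946 = 4541
60–74: 14000 × 0.927 = 12978
Net migration: 0–14 − 240 → 4336; 45–59 − 320 → 4221
Population now: 0–14=4336, 15–29=6290, 30–44=9530, 45–59=4221, 60–74=12978
Total after period 1: 4336 + 6290 + 9530 + 4221 + 12978 = 37355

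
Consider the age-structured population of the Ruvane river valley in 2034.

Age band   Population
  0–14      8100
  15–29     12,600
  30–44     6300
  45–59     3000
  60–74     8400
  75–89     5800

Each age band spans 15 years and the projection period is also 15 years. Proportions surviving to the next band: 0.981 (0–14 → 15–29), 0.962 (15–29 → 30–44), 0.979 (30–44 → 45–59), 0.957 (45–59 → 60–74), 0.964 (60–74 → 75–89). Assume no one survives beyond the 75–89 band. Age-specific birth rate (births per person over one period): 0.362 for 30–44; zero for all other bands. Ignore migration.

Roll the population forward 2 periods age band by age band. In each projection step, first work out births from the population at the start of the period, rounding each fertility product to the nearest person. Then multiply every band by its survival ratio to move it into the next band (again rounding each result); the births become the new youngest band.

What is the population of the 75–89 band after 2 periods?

After projecting period 1:
Births: 6300 * 0.362 = 2281
15–29: 8100 * 0.981 = 7946
30–44: 12600 * 0.962 = 12121
45–59: 6300 * 0.979 = 6168
60–74: 3000 * 0.957 = 2871
75–89: 8400 * 0.964 = 8098
Giving 2281 / 7946 / 12121 / 6168 / 2871 / 8098.
After projecting period 2:
Births: 12121 * 0.362 = 4388
15–29: 2281 * 0.981 = 2238
30–44: 7946 * 0.962 = 7644
45–59: 12121 * 0.979 = 11866
60–74: 6168 * 0.957 = 5903
75–89: 2871 * 0.964 = 2768
Giving 4388 / 2238 / 7644 / 11866 / 5903 / 2768.

2768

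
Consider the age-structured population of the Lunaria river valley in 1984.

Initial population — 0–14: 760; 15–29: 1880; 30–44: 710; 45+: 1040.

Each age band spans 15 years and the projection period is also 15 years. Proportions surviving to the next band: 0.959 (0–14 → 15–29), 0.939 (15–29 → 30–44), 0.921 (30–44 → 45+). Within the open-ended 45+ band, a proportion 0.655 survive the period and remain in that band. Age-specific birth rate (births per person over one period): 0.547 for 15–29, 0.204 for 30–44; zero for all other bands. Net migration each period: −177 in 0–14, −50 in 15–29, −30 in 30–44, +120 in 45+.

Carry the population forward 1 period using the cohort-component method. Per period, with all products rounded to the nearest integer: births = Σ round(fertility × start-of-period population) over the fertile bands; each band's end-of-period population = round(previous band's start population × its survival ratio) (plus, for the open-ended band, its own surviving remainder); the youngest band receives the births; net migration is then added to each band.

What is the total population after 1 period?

4865

Numbering the bands 1..4 from youngest to oldest:
After projecting period 1:
Births: 1880 * 0.547 = 1028, 710 * 0.204 = 145 → 1173
Band 2: 760 * 0.959 = 729
Band 3: 1880 * 0.939 = 1765
Band 4: 710 * 0.921 + 1040 * 0.655 = 654 + 681 = 1335
Net migration: Band 1 − 177 → 996; Band 2 − 50 → 679; Band 3 − 30 → 1735; Band 4 + 120 → 1455
End of period: [996, 679, 1735, 1455]
Total after period 1: 996 + 679 + 1735 + 1455 = 4865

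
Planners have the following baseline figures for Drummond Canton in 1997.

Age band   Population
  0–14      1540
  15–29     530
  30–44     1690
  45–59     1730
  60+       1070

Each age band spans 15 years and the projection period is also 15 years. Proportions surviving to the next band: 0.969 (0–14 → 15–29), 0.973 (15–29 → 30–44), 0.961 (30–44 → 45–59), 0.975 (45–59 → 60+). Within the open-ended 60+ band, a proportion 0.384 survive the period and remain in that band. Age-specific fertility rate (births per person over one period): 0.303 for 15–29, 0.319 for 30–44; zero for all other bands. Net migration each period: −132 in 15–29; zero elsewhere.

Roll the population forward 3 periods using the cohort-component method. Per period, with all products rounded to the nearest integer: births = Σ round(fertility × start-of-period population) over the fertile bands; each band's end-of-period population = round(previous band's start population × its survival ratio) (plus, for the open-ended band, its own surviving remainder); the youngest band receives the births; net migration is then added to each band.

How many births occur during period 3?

[period 1]
Births: 530 * 0.303 = 161 ; 1690 * 0.319 = 539 → total 700
15–29: 1540 * 0.969 = 1492
30–44: 530 * 0.973 = 516
45–59: 1690 * 0.961 = 1624
60+: 1730 * 0.975 + 1070 * 0.384 = 1687 + 411 = 2098
Net migration: 15–29 − 132 → 1360
End of period: [700, 1360, 516, 1624, 2098]
[period 2]
Births: 1360 * 0.303 = 412 ; 516 * 0.319 = 165 → total 577
15–29: 700 * 0.969 = 678
30–44: 1360 * 0.973 = 1323
45–59: 516 * 0.961 = 496
60+: 1624 * 0.975 + 2098 * 0.384 = 1583 + 806 = 2389
Net migration: 15–29 − 132 → 546
End of period: [577, 546, 1323, 496, 2389]
[period 3]
Births: 546 * 0.303 = 165 ; 1323 * 0.319 = 422 → total 587
15–29: 577 * 0.969 = 559
30–44: 546 * 0.973 = 531
45–59: 1323 * 0.961 = 1271
60+: 496 * 0.975 + 2389 * 0.384 = 484 + 917 = 1401
Net migration: 15–29 − 132 → 427
End of period: [587, 427, 531, 1271, 1401]

587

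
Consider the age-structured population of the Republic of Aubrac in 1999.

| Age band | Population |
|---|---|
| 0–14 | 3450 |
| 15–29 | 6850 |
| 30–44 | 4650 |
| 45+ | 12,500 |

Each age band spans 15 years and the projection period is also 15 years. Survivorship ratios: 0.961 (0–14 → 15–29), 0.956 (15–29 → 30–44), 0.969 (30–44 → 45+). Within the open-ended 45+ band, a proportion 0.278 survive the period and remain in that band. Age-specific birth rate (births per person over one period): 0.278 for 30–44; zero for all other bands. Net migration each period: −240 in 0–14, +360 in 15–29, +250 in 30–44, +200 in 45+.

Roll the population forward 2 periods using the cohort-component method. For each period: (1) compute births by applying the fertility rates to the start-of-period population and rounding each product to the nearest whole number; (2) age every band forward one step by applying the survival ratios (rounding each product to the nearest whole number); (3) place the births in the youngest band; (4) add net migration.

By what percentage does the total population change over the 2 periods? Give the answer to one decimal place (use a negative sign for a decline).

-42.3

Let band 1 be 0–14 through band 4 = 45+.
Period 1.
Births: 4650 × 0.278 = 1293
Band 2: 3450 × 0.961 = 3315
Band 3: 6850 × 0.956 = 6549
Band 4: 4650 × 0.969 + 12500 × 0.278 = 4506 + 3475 = 7981
Net migration: Band 1 − 240 → 1053; Band 2 + 360 → 3675; Band 3 + 250 → 6799; Band 4 + 200 → 8181
→ [1053, 3675, 6799, 8181]
Period 2.
Births: 6799 × 0.278 = 1890
Band 2: 1053 × 0.961 = 1012
Band 3: 3675 × 0.956 = 3513
Band 4: 6799 × 0.969 + 8181 × 0.278 = 6588 + 2274 = 8862
Net migration: Band 1 − 240 → 1650; Band 2 + 360 → 1372; Band 3 + 250 → 3763; Band 4 + 200 → 9062
→ [1650, 1372, 3763, 9062]
Total: 27450 → 15847; change = -11603; percentage change = -42.3%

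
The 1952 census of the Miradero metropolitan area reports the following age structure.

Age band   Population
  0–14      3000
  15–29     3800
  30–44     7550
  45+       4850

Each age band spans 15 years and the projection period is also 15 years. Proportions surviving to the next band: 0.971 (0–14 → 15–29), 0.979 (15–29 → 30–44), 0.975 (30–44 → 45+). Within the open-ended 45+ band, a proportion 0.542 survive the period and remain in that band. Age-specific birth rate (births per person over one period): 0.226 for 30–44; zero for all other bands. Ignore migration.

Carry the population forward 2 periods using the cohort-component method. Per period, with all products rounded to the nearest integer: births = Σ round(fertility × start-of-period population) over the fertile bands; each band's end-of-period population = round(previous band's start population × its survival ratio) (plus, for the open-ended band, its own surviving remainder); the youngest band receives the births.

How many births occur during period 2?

Period 1:
Births: 7550 * 0.226 = 1706
15–29: 3000 * 0.971 = 2913
30–44: 3800 * 0.979 = 3720
45+: 7550 * 0.975 + 4850 * 0.542 = 7361 + 2629 = 9990
→ [1706, 2913, 3720, 9990]
Period 2:
Births: 3720 * 0.226 = 841
15–29: 1706 * 0.971 = 1657
30–44: 2913 * 0.979 = 2852
45+: 3720 * 0.975 + 9990 * 0.542 = 3627 + 5415 = 9042
→ [841, 1657, 2852, 9042]

841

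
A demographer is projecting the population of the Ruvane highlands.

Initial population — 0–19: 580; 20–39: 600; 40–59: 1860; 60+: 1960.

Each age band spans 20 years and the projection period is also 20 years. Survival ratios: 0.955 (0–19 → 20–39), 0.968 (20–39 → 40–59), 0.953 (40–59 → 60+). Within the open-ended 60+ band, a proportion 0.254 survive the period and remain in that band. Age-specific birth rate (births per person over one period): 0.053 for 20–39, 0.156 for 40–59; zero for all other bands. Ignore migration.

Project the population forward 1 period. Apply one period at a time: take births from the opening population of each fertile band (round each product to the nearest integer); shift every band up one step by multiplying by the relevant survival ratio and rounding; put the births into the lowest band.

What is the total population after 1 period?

3728

Period 1.
Births: 600 × 0.053 = 32, 1860 × 0.156 = 290 → total 322
20–39: 580 × 0.955 = 554
40–59: 600 × 0.968 = 581
60+: 1860 × 0.953 + 1960 × 0.254 = 1773 + 498 = 2271
Giving 322 / 554 / 581 / 2271.
Total after period 1: 322 + 554 + 581 + 2271 = 3728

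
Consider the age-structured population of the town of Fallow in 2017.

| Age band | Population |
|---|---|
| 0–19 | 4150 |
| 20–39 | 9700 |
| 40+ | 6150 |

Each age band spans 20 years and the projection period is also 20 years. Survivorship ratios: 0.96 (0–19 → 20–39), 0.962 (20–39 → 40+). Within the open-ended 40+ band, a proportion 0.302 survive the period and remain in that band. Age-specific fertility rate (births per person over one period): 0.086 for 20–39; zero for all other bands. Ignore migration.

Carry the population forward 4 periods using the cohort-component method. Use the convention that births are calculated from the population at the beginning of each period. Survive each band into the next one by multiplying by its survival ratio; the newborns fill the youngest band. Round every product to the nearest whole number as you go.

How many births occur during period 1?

834

Numbering the bands 1..3 from youngest to oldest:
After projecting period 1:
Births: 9700 * 0.086 = 834
Band 2: 4150 * 0.96 = 3984
Band 3: 9700 * 0.962 + 6150 * 0.302 = 9331 + 1857 = 11188
Population now: 0–19=834, 20–39=3984, 40+=11188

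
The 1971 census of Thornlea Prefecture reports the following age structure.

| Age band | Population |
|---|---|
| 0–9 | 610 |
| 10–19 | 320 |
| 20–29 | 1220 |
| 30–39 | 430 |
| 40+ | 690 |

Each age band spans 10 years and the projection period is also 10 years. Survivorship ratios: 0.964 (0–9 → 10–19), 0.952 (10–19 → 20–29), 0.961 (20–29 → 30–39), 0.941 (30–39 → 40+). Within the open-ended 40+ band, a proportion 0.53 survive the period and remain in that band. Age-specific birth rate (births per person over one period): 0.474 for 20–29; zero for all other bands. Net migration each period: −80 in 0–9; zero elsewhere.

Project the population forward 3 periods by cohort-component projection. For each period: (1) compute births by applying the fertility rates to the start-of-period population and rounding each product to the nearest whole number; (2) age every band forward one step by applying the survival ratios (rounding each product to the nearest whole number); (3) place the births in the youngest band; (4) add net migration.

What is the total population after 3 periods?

Call the bands 1 to 5, youngest first.
[period 1]
Births: 1220 × 0.474 = 578
Band 2: 610 × 0.964 = 588
Band 3: 320 × 0.952 = 305
Band 4: 1220 × 0.961 = 1172
Band 5: 430 × 0.941 + 690 × 0.53 = 405 + 366 = 771
Net migration: Band 1 − 80 → 498
→ [498, 588, 305, 1172, 771]
[period 2]
Births: 305 × 0.474 = 145
Band 2: 498 × 0.964 = 480
Band 3: 588 × 0.952 = 560
Band 4: 305 × 0.961 = 293
Band 5: 1172 × 0.941 + 771 × 0.53 = 1103 + 409 = 1512
Net migration: Band 1 − 80 → 65
→ [65, 480, 560, 293, 1512]
[period 3]
Births: 560 × 0.474 = 265
Band 2: 65 × 0.964 = 63
Band 3: 480 × 0.952 = 457
Band 4: 560 × 0.961 = 538
Band 5: 293 × 0.941 + 1512 × 0.53 = 276 + 801 = 1077
Net migration: Band 1 − 80 → 185
→ [185, 63, 457, 538, 1077]
Total after period 3: 185 + 63 + 457 + 538 + 1077 = 2320

2320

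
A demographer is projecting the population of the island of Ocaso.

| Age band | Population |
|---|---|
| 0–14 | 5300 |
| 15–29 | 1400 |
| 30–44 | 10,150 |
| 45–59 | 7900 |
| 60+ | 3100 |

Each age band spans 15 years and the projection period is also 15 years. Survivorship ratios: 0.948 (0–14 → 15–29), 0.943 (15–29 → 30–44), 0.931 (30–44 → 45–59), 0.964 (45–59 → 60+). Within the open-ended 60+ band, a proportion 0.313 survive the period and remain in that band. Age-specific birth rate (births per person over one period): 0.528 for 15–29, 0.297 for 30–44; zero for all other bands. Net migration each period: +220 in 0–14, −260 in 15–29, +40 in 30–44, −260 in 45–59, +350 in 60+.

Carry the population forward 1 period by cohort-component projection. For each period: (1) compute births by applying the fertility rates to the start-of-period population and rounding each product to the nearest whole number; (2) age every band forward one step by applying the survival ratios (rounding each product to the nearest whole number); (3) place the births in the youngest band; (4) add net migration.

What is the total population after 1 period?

28224

(Bands numbered youngest = 1 to oldest = 5.)
After projecting period 1:
Births: 1400 × 0.528 = 739  |  10150 × 0.297 = 3015 → 3754
Band 2: 5300 × 0.948 = 5024
Band 3: 1400 × 0.943 = 1320
Band 4: 10150 × 0.931 = 9450
Band 5: 7900 × 0.964 + 3100 × 0.313 = 7616 + 970 = 8586
Net migration: Band 1 + 220 → 3974; Band 2 − 260 → 4764; Band 3 + 40 → 1360; Band 4 − 260 → 9190; Band 5 + 350 → 8936
Giving 3974 / 4764 / 1360 / 9190 / 8936.
Total after period 1: 3974 + 4764 + 1360 + 9190 + 8936 = 28224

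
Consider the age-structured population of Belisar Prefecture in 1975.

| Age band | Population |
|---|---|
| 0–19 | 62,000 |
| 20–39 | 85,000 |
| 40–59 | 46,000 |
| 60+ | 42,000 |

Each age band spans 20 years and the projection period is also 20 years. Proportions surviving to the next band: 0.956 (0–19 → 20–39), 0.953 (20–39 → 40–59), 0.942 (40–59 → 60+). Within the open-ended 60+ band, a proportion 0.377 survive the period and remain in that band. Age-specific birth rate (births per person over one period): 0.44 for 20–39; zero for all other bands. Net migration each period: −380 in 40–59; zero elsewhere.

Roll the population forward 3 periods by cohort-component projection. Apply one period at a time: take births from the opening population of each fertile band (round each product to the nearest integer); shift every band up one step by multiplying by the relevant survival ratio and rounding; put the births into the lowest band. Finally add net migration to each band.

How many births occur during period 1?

37400

After projecting period 1:
Births: 85000 * 0.44 = 37400
20–39: 62000 * 0.956 = 59272
40–59: 85000 * 0.953 = 81005
60+: 46000 * 0.942 + 42000 * 0.377 = 43332 + 15834 = 59166
Net migration: 40–59 − 380 → 80625
Giving 37400 / 59272 / 80625 / 59166.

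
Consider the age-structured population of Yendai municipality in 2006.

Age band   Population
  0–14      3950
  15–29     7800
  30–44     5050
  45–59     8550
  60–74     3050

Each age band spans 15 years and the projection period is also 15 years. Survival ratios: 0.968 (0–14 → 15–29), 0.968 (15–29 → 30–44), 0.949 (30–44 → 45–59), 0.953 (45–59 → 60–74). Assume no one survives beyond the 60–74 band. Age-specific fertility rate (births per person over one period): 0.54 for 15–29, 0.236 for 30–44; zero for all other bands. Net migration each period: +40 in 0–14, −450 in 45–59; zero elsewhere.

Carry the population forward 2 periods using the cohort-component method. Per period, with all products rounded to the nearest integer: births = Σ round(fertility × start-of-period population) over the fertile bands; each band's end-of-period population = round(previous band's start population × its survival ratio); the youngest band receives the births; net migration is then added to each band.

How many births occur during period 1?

Numbering the bands 1..5 from youngest to oldest:
After projecting period 1:
Births: 7800 * 0.54 = 4212, 5050 * 0.236 = 1192 → total 5404
Band 2: 3950 * 0.968 = 3824
Band 3: 7800 * 0.968 = 7550
Band 4: 5050 * 0.949 = 4792
Band 5: 8550 * 0.953 = 8148
Net migration: Band 1 + 40 → 5444; Band 4 − 450 → 4342
End of period: [5444, 3824, 7550, 4342, 8148]

5404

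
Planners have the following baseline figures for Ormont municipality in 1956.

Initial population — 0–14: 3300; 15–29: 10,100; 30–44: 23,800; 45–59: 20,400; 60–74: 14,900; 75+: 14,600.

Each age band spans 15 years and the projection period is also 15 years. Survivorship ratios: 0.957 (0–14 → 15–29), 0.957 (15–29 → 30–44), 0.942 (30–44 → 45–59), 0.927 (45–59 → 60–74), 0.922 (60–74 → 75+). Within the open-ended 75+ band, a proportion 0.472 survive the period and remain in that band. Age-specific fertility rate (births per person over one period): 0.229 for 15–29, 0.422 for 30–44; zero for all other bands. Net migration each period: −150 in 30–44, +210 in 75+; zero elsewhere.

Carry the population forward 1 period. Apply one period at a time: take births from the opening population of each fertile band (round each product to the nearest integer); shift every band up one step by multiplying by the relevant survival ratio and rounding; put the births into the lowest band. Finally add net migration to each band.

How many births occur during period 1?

Let group 1 be 0–14 through group 6 = 75+.
[period 1]
Births: 10100 × 0.229 = 2313, 23800 × 0.422 = 10044 → total 12357
Group 2: 3300 × 0.957 = 3158
Group 3: 10100 × 0.957 = 9666
Group 4: 23800 × 0.942 = 22420
Group 5: 20400 × 0.927 = 18911
Group 6: 14900 × 0.922 + 14600 × 0.472 = 13738 + 6891 = 20629
Net migration: Group 3 − 150 → 9516; Group 6 + 210 → 20839
→ [12357, 3158, 9516, 22420, 18911, 20839]

12357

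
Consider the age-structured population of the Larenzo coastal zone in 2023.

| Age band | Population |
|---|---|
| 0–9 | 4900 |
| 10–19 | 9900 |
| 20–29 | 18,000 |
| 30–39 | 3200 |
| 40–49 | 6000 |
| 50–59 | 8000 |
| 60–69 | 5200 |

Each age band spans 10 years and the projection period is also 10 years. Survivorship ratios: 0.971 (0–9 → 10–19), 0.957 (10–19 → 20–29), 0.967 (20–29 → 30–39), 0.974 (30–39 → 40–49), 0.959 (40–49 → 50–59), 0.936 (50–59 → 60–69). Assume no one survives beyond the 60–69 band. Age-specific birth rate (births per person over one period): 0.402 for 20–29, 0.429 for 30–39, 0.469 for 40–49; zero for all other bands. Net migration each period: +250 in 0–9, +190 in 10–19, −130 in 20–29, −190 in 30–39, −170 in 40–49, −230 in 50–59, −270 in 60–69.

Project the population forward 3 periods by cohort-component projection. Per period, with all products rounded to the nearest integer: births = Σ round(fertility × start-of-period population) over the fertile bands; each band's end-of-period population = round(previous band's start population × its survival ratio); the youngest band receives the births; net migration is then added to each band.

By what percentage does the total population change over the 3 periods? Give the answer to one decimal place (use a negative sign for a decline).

Period 1.
Births: 18000 × 0.402 = 7236 ; 3200 × 0.429 = 1373 ; 6000 × 0.469 = 2814 ⇒ total 11423
10–19: 4900 × 0.971 = 4758
20–29: 9900 × 0.957 = 9474
30–39: 18000 × 0.967 = 17406
40–49: 3200 × 0.974 = 3117
50–59: 6000 × 0.959 = 5754
60–69: 8000 × 0.936 = 7488
Net migration: 0–9 + 250 → 11673; 10–19 + 190 → 4948; 20–29 − 130 → 9344; 30–39 − 190 → 17216; 40–49 − 170 → 2947; 50–59 − 230 → 5524; 60–69 − 270 → 7218
Giving 11673 / 4948 / 9344 / 17216 / 2947 / 5524 / 7218.
Period 2.
Births: 9344 × 0.402 = 3756 ; 17216 × 0.429 = 7386 ; 2947 × 0.469 = 1382 ⇒ total 12524
10–19: 11673 × 0.971 = 11334
20–29: 4948 × 0.957 = 4735
30–39: 9344 × 0.967 = 9036
40–49: 17216 × 0.974 = 16768
50–59: 2947 × 0.959 = 2826
60–69: 5524 × 0.936 = 5170
Net migration: 0–9 + 250 → 12774; 10–19 + 190 → 11524; 20–29 − 130 → 4605; 30–39 − 190 → 8846; 40–49 − 170 → 16598; 50–59 − 230 → 2596; 60–69 − 270 → 4900
Giving 12774 / 11524 / 4605 / 8846 / 16598 / 2596 / 4900.
Period 3.
Births: 4605 × 0.402 = 1851 ; 8846 × 0.429 = 3795 ; 16598 × 0.469 = 7784 ⇒ total 13430
10–19: 12774 × 0.971 = 12404
20–29: 11524 × 0.957 = 11028
30–39: 4605 × 0.967 = 4453
40–49: 8846 × 0.974 = 8616
50–59: 16598 × 0.959 = 15917
60–69: 2596 × 0.936 = 2430
Net migration: 0–9 + 250 → 13680; 10–19 + 190 → 12594; 20–29 − 130 → 10898; 30–39 − 190 → 4263; 40–49 − 170 → 8446; 50–59 − 230 → 15687; 60–69 − 270 → 2160
Giving 13680 / 12594 / 10898 / 4263 / 8446 / 15687 / 2160.
Total: 55200 → 67728; change = 12528; percentage change = 22.7%

22.7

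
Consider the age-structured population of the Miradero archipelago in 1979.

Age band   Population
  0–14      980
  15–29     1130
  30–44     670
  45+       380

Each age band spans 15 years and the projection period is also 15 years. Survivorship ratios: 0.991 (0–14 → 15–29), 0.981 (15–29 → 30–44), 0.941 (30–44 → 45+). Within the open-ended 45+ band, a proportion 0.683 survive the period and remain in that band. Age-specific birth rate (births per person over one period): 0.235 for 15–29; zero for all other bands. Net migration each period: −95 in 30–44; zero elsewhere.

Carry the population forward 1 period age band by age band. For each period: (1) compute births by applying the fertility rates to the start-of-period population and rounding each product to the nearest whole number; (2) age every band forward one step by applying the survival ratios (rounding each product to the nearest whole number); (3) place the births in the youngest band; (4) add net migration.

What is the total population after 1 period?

3141

Let band 1 be 0–14 through band 4 = 45+.
— Period 1 —
Births: 1130 × 0.235 = 266
Band 2: 980 × 0.991 = 971
Band 3: 1130 × 0.981 = 1109
Band 4: 670 × 0.941 + 380 × 0.683 = 630 + 260 = 890
Net migration: Band 3 − 95 → 1014
End of period: [266, 971, 1014, 890]
Total after period 1: 266 + 971 + 1014 + 890 = 3141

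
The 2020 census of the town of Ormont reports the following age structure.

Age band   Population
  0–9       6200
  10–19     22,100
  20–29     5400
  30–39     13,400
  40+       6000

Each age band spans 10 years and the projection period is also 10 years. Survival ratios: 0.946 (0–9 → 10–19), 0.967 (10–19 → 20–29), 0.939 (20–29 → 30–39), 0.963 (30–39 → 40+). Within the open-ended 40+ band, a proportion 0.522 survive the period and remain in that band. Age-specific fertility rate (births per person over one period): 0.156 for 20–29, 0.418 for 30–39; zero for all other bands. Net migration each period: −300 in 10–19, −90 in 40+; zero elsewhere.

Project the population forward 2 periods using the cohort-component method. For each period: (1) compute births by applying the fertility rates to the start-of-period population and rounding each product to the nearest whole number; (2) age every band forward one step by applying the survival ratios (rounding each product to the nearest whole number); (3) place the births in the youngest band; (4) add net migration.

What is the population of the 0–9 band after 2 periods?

Numbering the groups 1..5 from youngest to oldest:
[period 1]
Births: 5400 × 0.156 = 842 ; 13400 × 0.418 = 5601 ⇒ total 6443
Group 2: 6200 × 0.946 = 5865
Group 3: 22100 × 0.967 = 21371
Group 4: 5400 × 0.939 = 5071
Group 5: 13400 × 0.963 + 6000 × 0.522 = 12904 + 3132 = 16036
Net migration: Group 2 − 300 → 5565; Group 5 − 90 → 15946
End of period: [6443, 5565, 21371, 5071, 15946]
[period 2]
Births: 21371 × 0.156 = 3334 ; 5071 × 0.418 = 2120 ⇒ total 5454
Group 2: 6443 × 0.946 = 6095
Group 3: 5565 × 0.967 = 5381
Group 4: 21371 × 0.939 = 20067
Group 5: 5071 × 0.963 + 15946 × 0.522 = 4883 + 8324 = 13207
Net migration: Group 2 − 300 → 5795; Group 5 − 90 → 13117
End of period: [5454, 5795, 5381, 20067, 13117]

5454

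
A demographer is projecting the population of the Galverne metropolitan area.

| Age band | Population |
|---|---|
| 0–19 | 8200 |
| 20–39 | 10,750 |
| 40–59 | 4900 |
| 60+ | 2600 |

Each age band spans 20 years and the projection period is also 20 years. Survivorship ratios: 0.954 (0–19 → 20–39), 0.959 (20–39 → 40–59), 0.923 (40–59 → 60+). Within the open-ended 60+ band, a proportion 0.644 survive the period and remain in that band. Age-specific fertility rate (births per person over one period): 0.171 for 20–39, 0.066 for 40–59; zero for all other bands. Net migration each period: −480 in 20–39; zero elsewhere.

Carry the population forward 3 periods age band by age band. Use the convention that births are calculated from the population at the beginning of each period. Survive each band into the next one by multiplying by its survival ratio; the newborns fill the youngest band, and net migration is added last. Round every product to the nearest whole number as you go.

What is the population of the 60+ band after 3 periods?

Period 1:
Births: 10750 * 0.171 = 1838 ; 4900 * 0.066 = 323 ⇒ total 2161
20–39: 8200 * 0.954 = 7823
40–59: 10750 * 0.959 = 10309
60+: 4900 * 0.923 + 2600 * 0.644 = 4523 + 1674 = 6197
Net migration: 20–39 − 480 → 7343
→ [2161, 7343, 10309, 6197]
Period 2:
Births: 7343 * 0.171 = 1256 ; 10309 * 0.066 = 680 ⇒ total 1936
20–39: 2161 * 0.954 = 2062
40–59: 7343 * 0.959 = 7042
60+: 10309 * 0.923 + 6197 * 0.644 = 9515 + 3991 = 13506
Net migration: 20–39 − 480 → 1582
→ [1936, 1582, 7042, 13506]
Period 3:
Births: 1582 * 0.171 = 271 ; 7042 * 0.066 = 465 ⇒ total 736
20–39: 1936 * 0.954 = 1847
40–59: 1582 * 0.959 = 1517
60+: 7042 * 0.923 + 13506 * 0.644 = 6500 + 8698 = 15198
Net migration: 20–39 − 480 → 1367
→ [736, 1367, 1517, 15198]

15198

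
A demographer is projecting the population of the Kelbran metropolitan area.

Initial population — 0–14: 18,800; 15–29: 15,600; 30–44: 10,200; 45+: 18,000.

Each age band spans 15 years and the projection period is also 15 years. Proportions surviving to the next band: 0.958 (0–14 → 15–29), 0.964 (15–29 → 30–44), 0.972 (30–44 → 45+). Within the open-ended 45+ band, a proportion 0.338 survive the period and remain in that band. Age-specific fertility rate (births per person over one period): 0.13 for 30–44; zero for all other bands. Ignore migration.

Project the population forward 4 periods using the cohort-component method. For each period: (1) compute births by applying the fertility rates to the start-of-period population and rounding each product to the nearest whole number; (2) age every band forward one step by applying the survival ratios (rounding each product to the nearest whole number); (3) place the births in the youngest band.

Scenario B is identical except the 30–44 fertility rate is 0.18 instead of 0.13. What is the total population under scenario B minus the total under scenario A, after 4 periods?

2131

After projecting period 1:
Births: 10200 × 0.13 = 1326
15–29: 18800 × 0.958 = 18010
30–44: 15600 × 0.964 = 15038
45+: 10200 × 0.972 + 18000 × 0.338 = 9914 + 6084 = 15998
End of period: [1326, 18010, 15038, 15998]
After projecting period 2:
Births: 15038 × 0.13 = 1955
15–29: 1326 × 0.958 = 1270
30–44: 18010 × 0.964 = 17362
45+: 15038 × 0.972 + 15998 × 0.338 = 14617 + 5407 = 20024
End of period: [1955, 1270, 17362, 20024]
After projecting period 3:
Births: 17362 × 0.13 = 2257
15–29: 1955 × 0.958 = 1873
30–44: 1270 × 0.964 = 1224
45+: 17362 × 0.972 + 20024 × 0.338 = 16876 + 6768 = 23644
End of period: [2257, 1873, 1224, 23644]
After projecting period 4:
Births: 1224 × 0.13 = 159
15–29: 2257 × 0.958 = 2162
30–44: 1873 × 0.964 = 1806
45+: 1224 × 0.972 + 23644 × 0.338 = 1190 + 7992 = 9182
End of period: [159, 2162, 1806, 9182]
Scenario A total after 4 periods: 13309
Scenario B projection —
After projecting period 1:
Births: 10200 × 0.18 = 1836
15–29: 18800 × 0.958 = 18010
30–44: 15600 × 0.964 = 15038
45+: 10200 × 0.972 + 18000 × 0.338 = 9914 + 6084 = 15998
End of period: [1836, 18010, 15038, 15998]
After projecting period 2:
Births: 15038 × 0.18 = 2707
15–29: 1836 × 0.958 = 1759
30–44: 18010 × 0.964 = 17362
45+: 15038 × 0.972 + 15998 × 0.338 = 14617 + 5407 = 20024
End of period: [2707, 1759, 17362, 20024]
After projecting period 3:
Births: 17362 × 0.18 = 3125
15–29: 2707 × 0.958 = 2593
30–44: 1759 × 0.964 = 1696
45+: 17362 × 0.972 + 20024 × 0.338 = 16876 + 6768 = 23644
End of period: [3125, 2593, 1696, 23644]
After projecting period 4:
Births: 1696 × 0.18 = 305
15–29: 3125 × 0.958 = 2994
30–44: 2593 × 0.964 = 2500
45+: 1696 × 0.972 + 23644 × 0.338 = 1649 + 7992 = 9641
End of period: [305, 2994, 2500, 9641]
Scenario B total after 4 periods: 15440
Difference B − A = 15440 − 13309 = 2131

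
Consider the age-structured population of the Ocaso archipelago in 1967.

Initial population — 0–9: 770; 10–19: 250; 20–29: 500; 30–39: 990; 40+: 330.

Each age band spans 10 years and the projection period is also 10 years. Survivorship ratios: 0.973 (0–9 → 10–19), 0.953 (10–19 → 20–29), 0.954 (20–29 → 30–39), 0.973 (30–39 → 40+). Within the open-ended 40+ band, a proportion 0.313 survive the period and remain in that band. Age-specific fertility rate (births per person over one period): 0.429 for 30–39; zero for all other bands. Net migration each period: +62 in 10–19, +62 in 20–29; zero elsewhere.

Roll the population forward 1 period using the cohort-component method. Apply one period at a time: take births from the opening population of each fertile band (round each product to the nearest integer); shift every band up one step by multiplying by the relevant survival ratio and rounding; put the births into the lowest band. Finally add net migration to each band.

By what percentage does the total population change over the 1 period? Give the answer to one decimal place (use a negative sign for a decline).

8.4

Numbering the groups 1..5 from youngest to oldest:
Period 1:
Births: 990 × 0.429 = 425
Group 2: 770 × 0.973 = 749
Group 3: 250 × 0.953 = 238
Group 4: 500 × 0.954 = 477
Group 5: 990 × 0.973 + 330 × 0.313 = 963 + 103 = 1066
Net migration: Group 2 + 62 → 811; Group 3 + 62 → 300
→ [425, 811, 300, 477, 1066]
Total: 2840 → 3079; change = 239; percentage change = 8.4%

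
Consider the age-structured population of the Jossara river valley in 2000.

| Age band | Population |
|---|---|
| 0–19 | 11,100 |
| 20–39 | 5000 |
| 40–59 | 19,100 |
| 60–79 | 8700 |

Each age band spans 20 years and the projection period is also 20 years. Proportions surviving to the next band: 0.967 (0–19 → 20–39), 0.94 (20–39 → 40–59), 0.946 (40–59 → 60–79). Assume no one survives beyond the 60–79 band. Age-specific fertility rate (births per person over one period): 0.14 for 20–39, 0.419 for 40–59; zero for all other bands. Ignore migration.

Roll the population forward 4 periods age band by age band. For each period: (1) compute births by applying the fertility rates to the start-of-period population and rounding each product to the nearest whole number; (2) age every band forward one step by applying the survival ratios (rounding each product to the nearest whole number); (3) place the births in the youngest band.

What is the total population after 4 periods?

19653

(Groups numbered youngest = 1 to oldest = 4.)
Period 1:
Births: 5000 * 0.14 = 700  |  19100 * 0.419 = 8003 — total 8703
Group 2: 11100 * 0.967 = 10734
Group 3: 5000 * 0.94 = 4700
Group 4: 19100 * 0.946 = 18069
→ [8703, 10734, 4700, 18069]
Period 2:
Births: 10734 * 0.14 = 1503  |  4700 * 0.419 = 1969 — total 3472
Group 2: 8703 * 0.967 = 8416
Group 3: 10734 * 0.94 = 10090
Group 4: 4700 * 0.946 = 4446
→ [3472, 8416, 10090, 4446]
Period 3:
Births: 8416 * 0.14 = 1178  |  10090 * 0.419 = 4228 — total 5406
Group 2: 3472 * 0.967 = 3357
Group 3: 8416 * 0.94 = 7911
Group 4: 10090 * 0.946 = 9545
→ [5406, 3357, 7911, 9545]
Period 4:
Births: 3357 * 0.14 = 470  |  7911 * 0.419 = 3315 — total 3785
Group 2: 5406 * 0.967 = 5228
Group 3: 3357 * 0.94 = 3156
Group 4: 7911 * 0.946 = 7484
→ [3785, 5228, 3156, 7484]
Total after period 4: 3785 + 5228 + 3156 + 7484 = 19653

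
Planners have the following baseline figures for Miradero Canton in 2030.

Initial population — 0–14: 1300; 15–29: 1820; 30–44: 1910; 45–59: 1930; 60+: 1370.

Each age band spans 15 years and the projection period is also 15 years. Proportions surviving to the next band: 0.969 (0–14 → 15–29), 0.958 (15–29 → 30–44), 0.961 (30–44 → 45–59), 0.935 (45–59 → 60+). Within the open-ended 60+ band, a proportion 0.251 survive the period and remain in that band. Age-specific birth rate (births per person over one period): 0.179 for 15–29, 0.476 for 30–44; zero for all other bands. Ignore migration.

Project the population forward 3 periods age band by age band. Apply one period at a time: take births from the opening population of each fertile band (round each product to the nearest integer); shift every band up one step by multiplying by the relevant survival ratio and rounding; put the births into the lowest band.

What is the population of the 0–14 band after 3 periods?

789

Call the groups 1 to 5, youngest first.
Period 1:
Births: 1820 * 0.179 = 326, 1910 * 0.476 = 909 → 1235
Group 2: 1300 * 0.969 = 1260
Group 3: 1820 * 0.958 = 1744
Group 4: 1910 * 0.961 = 1836
Group 5: 1930 * 0.935 + 1370 * 0.251 = 1805 + 344 = 2149
→ [1235, 1260, 1744, 1836, 2149]
Period 2:
Births: 1260 * 0.179 = 226, 1744 * 0.476 = 830 → 1056
Group 2: 1235 * 0.969 = 1197
Group 3: 1260 * 0.958 = 1207
Group 4: 1744 * 0.961 = 1676
Group 5: 1836 * 0.935 + 2149 * 0.251 = 1717 + 539 = 2256
→ [1056, 1197, 1207, 1676, 2256]
Period 3:
Births: 1197 * 0.179 = 214, 1207 * 0.476 = 575 → 789
Group 2: 1056 * 0.969 = 1023
Group 3: 1197 * 0.958 = 1147
Group 4: 1207 * 0.961 = 1160
Group 5: 1676 * 0.935 + 2256 * 0.251 = 1567 + 566 = 2133
→ [789, 1023, 1147, 1160, 2133]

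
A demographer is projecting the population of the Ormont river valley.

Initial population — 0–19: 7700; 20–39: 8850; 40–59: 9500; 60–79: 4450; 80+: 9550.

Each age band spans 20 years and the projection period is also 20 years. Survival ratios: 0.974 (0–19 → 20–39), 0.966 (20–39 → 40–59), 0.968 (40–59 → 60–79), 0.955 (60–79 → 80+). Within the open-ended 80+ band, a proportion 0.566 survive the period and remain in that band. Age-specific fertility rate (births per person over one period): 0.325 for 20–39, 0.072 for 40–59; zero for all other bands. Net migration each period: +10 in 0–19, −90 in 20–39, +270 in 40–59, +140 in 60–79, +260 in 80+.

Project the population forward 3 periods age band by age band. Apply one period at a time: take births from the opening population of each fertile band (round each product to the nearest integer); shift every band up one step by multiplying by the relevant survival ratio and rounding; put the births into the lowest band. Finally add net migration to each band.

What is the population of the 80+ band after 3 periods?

16917

(Groups numbered youngest = 1 to oldest = 5.)
After projecting period 1:
Births: 8850 × 0.325 = 2876  |  9500 × 0.072 = 684 ⇒ total 3560
Group 2: 7700 × 0.974 = 7500
Group 3: 8850 × 0.966 = 8549
Group 4: 9500 × 0.968 = 9196
Group 5: 4450 × 0.955 + 9550 × 0.566 = 4250 + 5405 = 9655
Net migration: Group 1 + 10 → 3570; Group 2 − 90 → 7410; Group 3 + 270 → 8819; Group 4 + 140 → 9336; Group 5 + 260 → 9915
Giving 3570 / 7410 / 8819 / 9336 / 9915.
After projecting period 2:
Births: 7410 × 0.325 = 2408  |  8819 × 0.072 = 635 ⇒ total 3043
Group 2: 3570 × 0.974 = 3477
Group 3: 7410 × 0.966 = 7158
Group 4: 8819 × 0.968 = 8537
Group 5: 9336 × 0.955 + 9915 × 0.566 = 8916 + 5612 = 14528
Net migration: Group 1 + 10 → 3053; Group 2 − 90 → 3387; Group 3 + 270 → 7428; Group 4 + 140 → 8677; Group 5 + 260 → 14788
Giving 3053 / 3387 / 7428 / 8677 / 14788.
After projecting period 3:
Births: 3387 × 0.325 = 1101  |  7428 × 0.072 = 535 ⇒ total 1636
Group 2: 3053 × 0.974 = 2974
Group 3: 3387 × 0.966 = 3272
Group 4: 7428 × 0.968 = 7190
Group 5: 8677 × 0.955 + 14788 × 0.566 = 8287 + 8370 = 16657
Net migration: Group 1 + 10 → 1646; Group 2 − 90 → 2884; Group 3 + 270 → 3542; Group 4 + 140 → 7330; Group 5 + 260 → 16917
Giving 1646 / 2884 / 3542 / 7330 / 16917.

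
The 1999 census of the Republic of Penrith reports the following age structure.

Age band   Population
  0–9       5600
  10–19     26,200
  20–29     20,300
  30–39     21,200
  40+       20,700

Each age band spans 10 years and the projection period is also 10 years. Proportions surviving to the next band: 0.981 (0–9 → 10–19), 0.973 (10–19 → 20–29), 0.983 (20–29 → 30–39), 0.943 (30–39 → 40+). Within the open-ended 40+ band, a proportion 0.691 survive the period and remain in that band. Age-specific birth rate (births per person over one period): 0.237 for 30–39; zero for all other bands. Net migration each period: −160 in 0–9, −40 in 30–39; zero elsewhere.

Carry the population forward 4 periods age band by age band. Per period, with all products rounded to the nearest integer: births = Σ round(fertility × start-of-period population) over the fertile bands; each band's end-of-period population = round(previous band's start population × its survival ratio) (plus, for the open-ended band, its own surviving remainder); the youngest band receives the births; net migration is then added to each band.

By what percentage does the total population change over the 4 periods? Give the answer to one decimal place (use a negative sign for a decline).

Let group 1 be 0–9 through group 5 = 40+.
Period 1.
Births: 21200 × 0.237 = 5024
Group 2: 5600 × 0.981 = 5494
Group 3: 26200 × 0.973 = 25493
Group 4: 20300 × 0.983 = 19955
Group 5: 21200 × 0.943 + 20700 × 0.691 = 19992 + 14304 = 34296
Net migration: Group 1 − 160 → 4864; Group 4 − 40 → 19915
End of period: [4864, 5494, 25493, 19915, 34296]
Period 2.
Births: 19915 × 0.237 = 4720
Group 2: 4864 × 0.981 = 4772
Group 3: 5494 × 0.973 = 5346
Group 4: 25493 × 0.983 = 25060
Group 5: 19915 × 0.943 + 34296 × 0.691 = 18780 + 23699 = 42479
Net migration: Group 1 − 160 → 4560; Group 4 − 40 → 25020
End of period: [4560, 4772, 5346, 25020, 42479]
Period 3.
Births: 25020 × 0.237 = 5930
Group 2: 4560 × 0.981 = 4473
Group 3: 4772 × 0.973 = 4643
Group 4: 5346 × 0.983 = 5255
Group 5: 25020 × 0.943 + 42479 × 0.691 = 23594 + 29353 = 52947
Net migration: Group 1 − 160 → 5770; Group 4 − 40 → 5215
End of period: [5770, 4473, 4643, 5215, 52947]
Period 4.
Births: 5215 × 0.237 = 1236
Group 2: 5770 × 0.981 = 5660
Group 3: 4473 × 0.973 = 4352
Group 4: 4643 × 0.983 = 4564
Group 5: 5215 × 0.943 + 52947 × 0.691 = 4918 + 36586 = 41504
Net migration: Group 1 − 160 → 1076; Group 4 − 40 → 4524
End of period: [1076, 5660, 4352, 4524, 41504]
Total: 94000 → 57116; change = -36884; percentage change = -39.2%

-39.2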